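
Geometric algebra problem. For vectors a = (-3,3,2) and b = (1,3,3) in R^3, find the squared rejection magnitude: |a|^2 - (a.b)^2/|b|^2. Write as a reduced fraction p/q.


|a|^2 = (-3)^2 + 3^2 + 2^2 = 22
|b|^2 = 1^2 + 3^2 + 3^2 = 19
a . b = (-3)*1 + 3*3 + 2*3 = 12
(a.b)^2 = 12^2 = 144
|rej|^2 = 22 - 144/19
= (418 - 144)/19
= 274/19
In lowest terms: 274/19


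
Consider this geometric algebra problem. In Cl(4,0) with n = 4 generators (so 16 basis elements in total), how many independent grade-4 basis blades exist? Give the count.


Number of grade-k basis blades in Cl(p,q) with n = p + q is C(n, k).
n = 4 + 0 = 4
C(4, 4) = 4! / (4! * 0!)
= 24 / (24 * 1)
= 1


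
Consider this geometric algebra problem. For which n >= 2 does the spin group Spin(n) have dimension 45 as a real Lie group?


dim Spin(n) = dim so(n) = n(n-1)/2.
Solve n(n-1)/2 = 45, i.e. n^2 - n - 90 = 0.
Discriminant = 1 + 8*45 = 361
n = (1 + sqrt(361))/2 = (1 + 19)/2 = 10


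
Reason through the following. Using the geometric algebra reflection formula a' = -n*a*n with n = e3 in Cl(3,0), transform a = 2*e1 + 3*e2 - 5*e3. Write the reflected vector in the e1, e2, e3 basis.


Reflection formula: a' = -n*a*n, with n = e3 (unit vector, n^2 = 1).
For reflection through hyperplane perp to e3:
The component along e3 flips sign, others stay.
a = (2, 3, -5)
a' = (2, 3, 5)
a' = 2*e1 + 3*e2 + 5*e3


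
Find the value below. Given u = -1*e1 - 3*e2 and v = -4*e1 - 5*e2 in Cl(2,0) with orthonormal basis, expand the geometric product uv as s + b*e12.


Expand: (-1*e1 - 3*e2)(-4*e1 - 5*e2)
= (-1)*(-4)*e1e1 + (-1)*(-5)*e1e2 + (-3)*(-4)*e2e1 + (-3)*(-5)*e2e2
Using e1^2 = e2^2 = 1, e2e1 = -e1e2:
Scalar part s = (-1)*(-4) + (-3)*(-5) = 4 + 15 = 19
Bivector part b = (-1)*(-5) - (-3)*(-4) = 5 - 12 = -7
uv = 19 - 7*e12


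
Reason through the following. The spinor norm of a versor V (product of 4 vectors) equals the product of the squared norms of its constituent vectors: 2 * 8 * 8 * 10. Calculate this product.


Spinor norm N(V) = |v1|^2 * |v2|^2 * ... * |v4|^2
= 2 * 8 * 8 * 10
Running product: 2, 16, 128, 1280
N(V) = 1280


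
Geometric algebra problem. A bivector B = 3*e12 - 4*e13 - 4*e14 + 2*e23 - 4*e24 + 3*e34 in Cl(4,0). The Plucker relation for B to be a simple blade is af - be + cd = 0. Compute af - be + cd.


Plucker relation: af - be + cd
a*f = 3*3 = 9
b*e = (-4)*(-4) = 16
c*d = (-4)*2 = -8
af - be + cd = 9 - 16 + (-8)
= -15


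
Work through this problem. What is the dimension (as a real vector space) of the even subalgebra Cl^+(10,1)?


Even subalgebra dimension = 2^(n-1)
n = 10 + 1 = 11
2^(11 - 1) = 2^10 = 1024
Verification: sum of C(11,k) for even k = 1 + 55 + 330 + 462 + 165 + 11 = 1024
Result = 1024


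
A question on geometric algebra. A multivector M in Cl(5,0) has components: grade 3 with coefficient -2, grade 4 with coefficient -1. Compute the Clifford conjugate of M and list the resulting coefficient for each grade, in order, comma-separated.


Clifford conjugate sign for grade k: (-1)^(k(k+1)/2)
Grade 3: (-1)^(3*4/2) = (-1)^6 = 1, coeff -2 -> -2
Grade 4: (-1)^(4*5/2) = (-1)^10 = 1, coeff -1 -> -1
Conjugated coefficients: -2, -1


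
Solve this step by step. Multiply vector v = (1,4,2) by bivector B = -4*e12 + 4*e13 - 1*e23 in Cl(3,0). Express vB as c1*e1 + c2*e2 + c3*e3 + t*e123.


vB has grade-1 (vector) and grade-3 (trivector) parts: vB = (v _| B) + (v ^ B).
Vector part <vB>_1:
  e1: -v2*b12 - v3*b13 = -(4)*(-4) - (2)*(4) = 8
  e2: v1*b12 - v3*b23 = (1)*(-4) - (2)*(-1) = -2
  e3: v1*b13 + v2*b23 = (1)*(4) + (4)*(-1) = 0
Trivector part <vB>_3:
  e123: v1*b23 - v2*b13 + v3*b12 = (1)*(-1) - (4)*(4) + (2)*(-4) = -25
vB = 8*e1 - 2*e2 + 0*e3 - 25*e123


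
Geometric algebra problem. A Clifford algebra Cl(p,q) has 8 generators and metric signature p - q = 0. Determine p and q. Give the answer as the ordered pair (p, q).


We need p + q = 8 and p - q = 0.
Adding: 2p = 8 + 0 = 8, so p = 4.
Then q = 8 - 4 = 4.
(p, q) = (4, 4)


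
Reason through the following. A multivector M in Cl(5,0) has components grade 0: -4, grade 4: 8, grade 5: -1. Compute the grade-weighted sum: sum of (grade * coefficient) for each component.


Grade-weighted sum = sum of grade_k * coefficient_k
0*(-4) = 0
4*8 = 32
5*(-1) = -5
Total = 0 + 32 + (-5) = 27


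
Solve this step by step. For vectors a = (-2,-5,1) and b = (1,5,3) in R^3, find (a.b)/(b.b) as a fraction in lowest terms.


Projection coefficient = (a . b) / (b . b)
a . b = (-2)*1 + (-5)*5 + 1*3
= -2 + (-25) + 3 = -24
b . b = 1^2 + 5^2 + 3^2
= 1 + 25 + 9 = 35
Coefficient = -24/35
In lowest terms: -24/35


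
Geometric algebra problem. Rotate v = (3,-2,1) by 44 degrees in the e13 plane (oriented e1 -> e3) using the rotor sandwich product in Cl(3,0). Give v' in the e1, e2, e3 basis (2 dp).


Rotor R = cos(22deg) - sin(22deg)*e13
Rotation angle theta = 2 * 22 = 44 degrees in the e13 plane (e1 -> e3).
The component perpendicular to the plane (e2) is invariant: v'_2 = v2 = -2.00
cos(44deg) = 0.7193, sin(44deg) = 0.6947
v'_1 = v1*cos(theta) - v3*sin(theta) = 3*0.7193 - 1*0.6947 = 1.46
v'_3 = v1*sin(theta) + v3*cos(theta) = 3*0.6947 + 1*0.7193 = 2.80
v' = 1.46*e1 - 2.00*e2 + 2.80*e3


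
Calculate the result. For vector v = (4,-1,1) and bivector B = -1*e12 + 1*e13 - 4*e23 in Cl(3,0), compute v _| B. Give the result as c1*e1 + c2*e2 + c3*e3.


Left contraction v _| B = <vB>_1 (grade-1 part of the geometric product vB).
Using e1_|e12 = e2, e2_|e12 = -e1, e1_|e13 = e3, e3_|e13 = -e1, e2_|e23 = e3, e3_|e23 = -e2:
e1 coeff: -v2*b12 - v3*b13 = -(-1)*(-1) - (1)*(1) = -2
e2 coeff: v1*b12 - v3*b23 = (4)*(-1) - (1)*(-4) = 0
e3 coeff: v1*b13 + v2*b23 = (4)*(1) + (-1)*(-4) = 8
v _| B = -2*e1 + 0*e2 + 8*e3


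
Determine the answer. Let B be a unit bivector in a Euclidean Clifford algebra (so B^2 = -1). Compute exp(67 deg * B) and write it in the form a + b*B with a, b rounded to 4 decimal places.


For a unit bivector B with B^2 = -1, the exponential series gives
e^(theta*B) = cos(theta) + sin(theta)*B (the GA analogue of Euler's formula).
theta = 67 degrees = 1.169371 rad
cos(67 deg) = 0.3907
sin(67 deg) = 0.9205
exp(theta*B) = 0.3907 + 0.9205*B


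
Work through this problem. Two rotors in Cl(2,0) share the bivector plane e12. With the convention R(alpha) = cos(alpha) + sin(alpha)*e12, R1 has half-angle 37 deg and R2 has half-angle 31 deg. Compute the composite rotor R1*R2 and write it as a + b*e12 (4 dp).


Same-plane rotors commute and their half-angles add:
R1*R2 = cos(a1 + a2) + sin(a1 + a2)*e12.
a1 + a2 = 37 + 31 = 68 deg
cos(68 deg) = 0.3746
sin(68 deg) = 0.9272
R1*R2 = 0.3746 + 0.9272*e12


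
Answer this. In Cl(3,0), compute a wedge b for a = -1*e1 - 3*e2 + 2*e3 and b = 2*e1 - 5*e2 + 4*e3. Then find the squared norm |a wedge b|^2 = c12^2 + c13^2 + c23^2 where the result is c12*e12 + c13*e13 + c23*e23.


a wedge b = (a1*b2 - a2*b1)*e12 + (a1*b3 - a3*b1)*e13 + (a2*b3 - a3*b2)*e23
e12 coeff: (-1)*(-5) - (-3)*2 = 5 - (-6) = 11
e13 coeff: (-1)*4 - 2*2 = -4 - 4 = -8
e23 coeff: (-3)*4 - 2*(-5) = -12 - (-10) = -2
|a wedge b|^2 = 11^2 + (-8)^2 + (-2)^2
= 121 + 64 + 4
= 189


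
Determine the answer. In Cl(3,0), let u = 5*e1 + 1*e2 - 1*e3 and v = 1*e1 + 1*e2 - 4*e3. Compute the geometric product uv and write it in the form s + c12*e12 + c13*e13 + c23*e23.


In Cl(3,0): e_i^2 = 1, e_ie_j = -e_je_i for i != j.
Scalar part = u . v = 5*1 + 1*1 + (-1)*(-4)
= 5 + 1 + 4 = 10
e12 coeff = 5*1 - 1*1 = 5 - 1 = 4
e13 coeff = 5*(-4) - (-1)*1 = -20 - (-1) = -19
e23 coeff = 1*(-4) - (-1)*1 = -4 - (-1) = -3
uv = 10 + 4*e12 - 19*e13 - 3*e23


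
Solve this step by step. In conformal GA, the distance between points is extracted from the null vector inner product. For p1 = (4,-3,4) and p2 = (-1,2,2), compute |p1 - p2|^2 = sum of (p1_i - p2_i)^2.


p1 - p2 = (5, -5, 2)
|p1 - p2|^2 = 5^2 + (-5)^2 + 2^2
= 25 + 25 + 4
= 54


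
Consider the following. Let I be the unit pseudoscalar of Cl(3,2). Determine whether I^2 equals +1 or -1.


The pseudoscalar I = e1...e_n (product of all n generators) of Cl(p,q) satisfies I^2 = (-1)^(q + n(n-1)/2).
p = 3, q = 2, n = p + q = 5
n(n-1)/2 = 5 * 4 / 2 = 10
Exponent = q + n(n-1)/2 = 2 + 10 = 12
I^2 = (-1)^12 = +1


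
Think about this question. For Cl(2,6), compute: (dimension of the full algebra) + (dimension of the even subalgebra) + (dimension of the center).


n = 2 + 6 = 8
Total dim = 2^8 = 256
Even subalgebra dim = 2^7 = 128
n is even, so center dim = 1
Sum = 256 + 128 + 1 = 385


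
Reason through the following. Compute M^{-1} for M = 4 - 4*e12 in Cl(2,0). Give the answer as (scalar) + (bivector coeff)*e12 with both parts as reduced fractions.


M = 4 - 4*e12, where e12^2 = -1.
Since M commutes with its reverse ~M = a - b*e12, M * ~M = a^2 - b^2*e12^2 = a^2 + b^2.
So M^{-1} = ~M / (a^2 + b^2) = (a - b*e12)/(a^2 + b^2).
a^2 + b^2 = 16 + 16 = 32
Scalar part = 4/32 = 1/8
Bivector coeff = 4/32 = 1/8
M^{-1} = 1/8 + 1/8*e12


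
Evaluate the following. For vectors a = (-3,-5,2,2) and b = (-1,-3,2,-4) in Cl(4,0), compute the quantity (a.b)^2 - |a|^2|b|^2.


a . b = (-3)*(-1) + (-5)*(-3) + 2*2 + 2*(-4)
= 3 + 15 + 4 + (-8) = 14
|a|^2 = (-3)^2 + (-5)^2 + 2^2 + 2^2 = 42
|b|^2 = (-1)^2 + (-3)^2 + 2^2 + (-4)^2 = 30
(a.b)^2 = 14^2 = 196
|a|^2 * |b|^2 = 42 * 30 = 1260
Result = 196 - 1260 = -1064


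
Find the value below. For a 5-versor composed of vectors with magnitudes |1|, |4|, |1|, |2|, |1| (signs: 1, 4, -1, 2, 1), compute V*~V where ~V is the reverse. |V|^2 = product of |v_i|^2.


Each vector v_i has |v_i|^2 = s_i^2
Squared scales: 1^2 = 1, 4^2 = 16, (-1)^2 = 1, 2^2 = 4, 1^2 = 1
|V|^2 = 1 * 16 * 1 * 4 * 1
= 64


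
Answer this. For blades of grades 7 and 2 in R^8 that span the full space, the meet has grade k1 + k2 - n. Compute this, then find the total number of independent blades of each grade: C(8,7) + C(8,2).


Meet grade = grade(A) + grade(B) - n
= 7 + 2 - 8 = 1
C(8,7) = 8
C(8,2) = 28
dim_A + dim_B = 8 + 28 = 36


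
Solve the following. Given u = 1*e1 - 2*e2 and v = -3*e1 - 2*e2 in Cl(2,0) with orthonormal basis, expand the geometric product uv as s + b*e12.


Expand: (1*e1 - 2*e2)(-3*e1 - 2*e2)
= 1*(-3)*e1e1 + 1*(-2)*e1e2 + (-2)*(-3)*e2e1 + (-2)*(-2)*e2e2
Using e1^2 = e2^2 = 1, e2e1 = -e1e2:
Scalar part s = 1*(-3) + (-2)*(-2) = -3 + 4 = 1
Bivector part b = 1*(-2) - (-2)*(-3) = -2 - 6 = -8
uv = 1 - 8*e12


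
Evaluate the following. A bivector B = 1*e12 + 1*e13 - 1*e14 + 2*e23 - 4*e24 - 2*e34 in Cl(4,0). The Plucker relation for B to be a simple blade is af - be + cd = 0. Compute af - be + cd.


Plucker relation: af - be + cd
a*f = 1*(-2) = -2
b*e = 1*(-4) = -4
c*d = (-1)*2 = -2
af - be + cd = -2 - (-4) + (-2)
= 0


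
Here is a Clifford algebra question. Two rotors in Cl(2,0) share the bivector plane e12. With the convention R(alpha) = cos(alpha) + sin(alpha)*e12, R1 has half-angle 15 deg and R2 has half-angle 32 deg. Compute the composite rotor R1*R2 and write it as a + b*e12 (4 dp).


Same-plane rotors commute and their half-angles add:
R1*R2 = cos(a1 + a2) + sin(a1 + a2)*e12.
a1 + a2 = 15 + 32 = 47 deg
cos(47 deg) = 0.6820
sin(47 deg) = 0.7314
R1*R2 = 0.6820 + 0.7314*e12


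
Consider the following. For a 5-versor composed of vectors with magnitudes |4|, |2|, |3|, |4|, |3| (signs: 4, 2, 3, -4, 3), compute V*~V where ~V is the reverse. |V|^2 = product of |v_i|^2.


Each vector v_i has |v_i|^2 = s_i^2
Squared scales: 4^2 = 16, 2^2 = 4, 3^2 = 9, (-4)^2 = 16, 3^2 = 9
|V|^2 = 16 * 4 * 9 * 16 * 9
= 82944


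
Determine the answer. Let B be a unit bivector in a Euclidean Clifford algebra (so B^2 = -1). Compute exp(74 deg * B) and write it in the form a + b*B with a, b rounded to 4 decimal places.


For a unit bivector B with B^2 = -1, the exponential series gives
e^(theta*B) = cos(theta) + sin(theta)*B (the GA analogue of Euler's formula).
theta = 74 degrees = 1.291544 rad
cos(74 deg) = 0.2756
sin(74 deg) = 0.9613
exp(theta*B) = 0.2756 + 0.9613*B


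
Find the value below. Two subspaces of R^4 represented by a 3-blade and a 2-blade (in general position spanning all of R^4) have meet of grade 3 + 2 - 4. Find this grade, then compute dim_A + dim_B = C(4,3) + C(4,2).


Meet grade = grade(A) + grade(B) - n
= 3 + 2 - 4 = 1
C(4,3) = 4
C(4,2) = 6
dim_A + dim_B = 4 + 6 = 10


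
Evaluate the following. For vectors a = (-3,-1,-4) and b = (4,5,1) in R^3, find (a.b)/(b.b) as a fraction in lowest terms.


Projection coefficient = (a . b) / (b . b)
a . b = (-3)*4 + (-1)*5 + (-4)*1
= -12 + (-5) + (-4) = -21
b . b = 4^2 + 5^2 + 1^2
= 16 + 25 + 1 = 42
Coefficient = -21/42
In lowest terms: -1/2


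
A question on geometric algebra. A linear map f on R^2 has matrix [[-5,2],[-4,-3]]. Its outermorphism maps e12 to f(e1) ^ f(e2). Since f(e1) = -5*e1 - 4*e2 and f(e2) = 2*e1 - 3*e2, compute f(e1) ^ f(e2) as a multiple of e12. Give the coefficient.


The outermorphism of a linear map f sends e1^e2 to f(e1)^f(e2).
f(e1) = -5*e1 - 4*e2
f(e2) = 2*e1 - 3*e2
f(e1) ^ f(e2) = (-5*e1 - 4*e2) ^ (2*e1 - 3*e2)
= (-5)*(-3)*e12 + (-4)*2*e21
= (15 - (-8))*e12
= 23*e12
Coefficient = 23


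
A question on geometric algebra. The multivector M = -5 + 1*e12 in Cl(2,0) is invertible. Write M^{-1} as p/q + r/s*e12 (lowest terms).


M = -5 + 1*e12, where e12^2 = -1.
Since M commutes with its reverse ~M = a - b*e12, M * ~M = a^2 - b^2*e12^2 = a^2 + b^2.
So M^{-1} = ~M / (a^2 + b^2) = (a - b*e12)/(a^2 + b^2).
a^2 + b^2 = 25 + 1 = 26
Scalar part = -5/26 = -5/26
Bivector coeff = -1/26 = -1/26
M^{-1} = -5/26 - 1/26*e12


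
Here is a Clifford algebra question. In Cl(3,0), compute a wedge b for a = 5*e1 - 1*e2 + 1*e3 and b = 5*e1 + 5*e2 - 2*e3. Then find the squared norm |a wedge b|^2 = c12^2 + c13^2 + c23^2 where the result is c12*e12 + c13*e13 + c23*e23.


a wedge b = (a1*b2 - a2*b1)*e12 + (a1*b3 - a3*b1)*e13 + (a2*b3 - a3*b2)*e23
e12 coeff: 5*5 - (-1)*5 = 25 - (-5) = 30
e13 coeff: 5*(-2) - 1*5 = -10 - 5 = -15
e23 coeff: (-1)*(-2) - 1*5 = 2 - 5 = -3
|a wedge b|^2 = 30^2 + (-15)^2 + (-3)^2
= 900 + 225 + 9
= 1134


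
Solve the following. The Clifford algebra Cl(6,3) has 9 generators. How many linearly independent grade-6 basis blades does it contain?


Number of grade-k basis blades in Cl(p,q) with n = p + q is C(n, k).
n = 6 + 3 = 9
C(9, 6) = 9! / (6! * 3!)
= 362880 / (720 * 6)
= 84


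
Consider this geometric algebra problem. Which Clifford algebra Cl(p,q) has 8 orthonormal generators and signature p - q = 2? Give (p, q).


We need p + q = 8 and p - q = 2.
Adding: 2p = 8 + 2 = 10, so p = 5.
Then q = 8 - 5 = 3.
(p, q) = (5, 3)


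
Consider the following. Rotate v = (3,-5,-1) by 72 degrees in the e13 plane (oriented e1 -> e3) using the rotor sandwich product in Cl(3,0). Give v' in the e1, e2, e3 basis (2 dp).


Rotor R = cos(36deg) - sin(36deg)*e13
Rotation angle theta = 2 * 36 = 72 degrees in the e13 plane (e1 -> e3).
The component perpendicular to the plane (e2) is invariant: v'_2 = v2 = -5.00
cos(72deg) = 0.3090, sin(72deg) = 0.9511
v'_1 = v1*cos(theta) - v3*sin(theta) = 3*0.3090 - (-1)*0.9511 = 1.88
v'_3 = v1*sin(theta) + v3*cos(theta) = 3*0.9511 + (-1)*0.3090 = 2.54
v' = 1.88*e1 - 5.00*e2 + 2.54*e3


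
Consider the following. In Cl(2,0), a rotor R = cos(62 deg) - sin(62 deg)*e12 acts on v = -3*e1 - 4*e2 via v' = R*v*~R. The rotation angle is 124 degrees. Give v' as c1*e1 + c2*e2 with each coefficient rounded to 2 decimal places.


Rotor R = cos(62deg) - sin(62deg)*e12
Rotation angle theta = 2 * 62 = 124 degrees
v' = R*v*~R rotates v by theta.
cos(124deg) = -0.5592, sin(124deg) = 0.8290
v'_1 = -3*cos(124deg) - (-4)*sin(124deg)
= -3*(-0.5592) - (-4)*0.8290
= 4.99
v'_2 = -3*sin(124deg) + (-4)*cos(124deg)
= -3*0.8290 + (-4)*(-0.5592)
= -0.25
v' = 4.99*e1 - 0.25*e2


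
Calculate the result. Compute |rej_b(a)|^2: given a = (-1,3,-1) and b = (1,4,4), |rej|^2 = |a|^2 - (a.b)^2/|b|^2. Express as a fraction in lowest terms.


|a|^2 = (-1)^2 + 3^2 + (-1)^2 = 11
|b|^2 = 1^2 + 4^2 + 4^2 = 33
a . b = (-1)*1 + 3*4 + (-1)*4 = 7
(a.b)^2 = 7^2 = 49
|rej|^2 = 11 - 49/33
= (363 - 49)/33
= 314/33
In lowest terms: 314/33


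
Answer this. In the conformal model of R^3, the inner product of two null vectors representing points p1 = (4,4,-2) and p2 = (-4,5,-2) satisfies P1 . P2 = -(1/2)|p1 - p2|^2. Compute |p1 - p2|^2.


p1 - p2 = (8, -1, 0)
|p1 - p2|^2 = 8^2 + (-1)^2 + 0^2
= 64 + 1 + 0
= 65


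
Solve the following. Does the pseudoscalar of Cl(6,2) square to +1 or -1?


The pseudoscalar I = e1...e_n (product of all n generators) of Cl(p,q) satisfies I^2 = (-1)^(q + n(n-1)/2).
p = 6, q = 2, n = p + q = 8
n(n-1)/2 = 8 * 7 / 2 = 28
Exponent = q + n(n-1)/2 = 2 + 28 = 30
I^2 = (-1)^30 = +1


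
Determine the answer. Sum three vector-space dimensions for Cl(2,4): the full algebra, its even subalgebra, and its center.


n = 2 + 4 = 6
Total dim = 2^6 = 64
Even subalgebra dim = 2^5 = 32
n is even, so center dim = 1
Sum = 64 + 32 + 1 = 97


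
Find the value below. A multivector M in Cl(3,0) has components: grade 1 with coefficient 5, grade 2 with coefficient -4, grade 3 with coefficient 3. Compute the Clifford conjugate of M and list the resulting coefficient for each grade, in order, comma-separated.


Clifford conjugate sign for grade k: (-1)^(k(k+1)/2)
Grade 1: (-1)^(1*2/2) = (-1)^1 = -1, coeff 5 -> -5
Grade 2: (-1)^(2*3/2) = (-1)^3 = -1, coeff -4 -> 4
Grade 3: (-1)^(3*4/2) = (-1)^6 = 1, coeff 3 -> 3
Conjugated coefficients: -5, 4, 3


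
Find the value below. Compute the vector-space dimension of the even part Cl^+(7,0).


Even subalgebra dimension = 2^(n-1)
n = 7 + 0 = 7
2^(7 - 1) = 2^6 = 64
Verification: sum of C(7,k) for even k = 1 + 21 + 35 + 7 = 64
Result = 64


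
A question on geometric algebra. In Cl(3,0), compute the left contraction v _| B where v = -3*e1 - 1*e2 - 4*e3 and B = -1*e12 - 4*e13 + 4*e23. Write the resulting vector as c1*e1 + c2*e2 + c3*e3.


Left contraction v _| B = <vB>_1 (grade-1 part of the geometric product vB).
Using e1_|e12 = e2, e2_|e12 = -e1, e1_|e13 = e3, e3_|e13 = -e1, e2_|e23 = e3, e3_|e23 = -e2:
e1 coeff: -v2*b12 - v3*b13 = -(-1)*(-1) - (-4)*(-4) = -17
e2 coeff: v1*b12 - v3*b23 = (-3)*(-1) - (-4)*(4) = 19
e3 coeff: v1*b13 + v2*b23 = (-3)*(-4) + (-1)*(4) = 8
v _| B = -17*e1 + 19*e2 + 8*e3


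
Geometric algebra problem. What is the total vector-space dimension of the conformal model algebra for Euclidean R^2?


The conformal model of R^2 uses Cl(3,1): the 2 Euclidean generators plus two extra orthogonal generators e+ (e+^2 = +1) and e- (e-^2 = -1), from which the null vectors e0, einf are built.
Number of generators m = 2 + 2 = 4.
dim Cl(p,q) = 2^m = 2^4 = 16


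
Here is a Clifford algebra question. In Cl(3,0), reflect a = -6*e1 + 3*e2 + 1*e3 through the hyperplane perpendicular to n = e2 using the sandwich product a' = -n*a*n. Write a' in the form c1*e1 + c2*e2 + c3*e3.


Reflection formula: a' = -n*a*n, with n = e2 (unit vector, n^2 = 1).
For reflection through hyperplane perp to e2:
The component along e2 flips sign, others stay.
a = (-6, 3, 1)
a' = (-6, -3, 1)
a' = -6*e1 - 3*e2 + 1*e3


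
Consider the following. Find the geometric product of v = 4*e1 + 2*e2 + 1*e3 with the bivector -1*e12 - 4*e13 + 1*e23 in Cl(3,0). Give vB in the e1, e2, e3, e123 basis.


vB has grade-1 (vector) and grade-3 (trivector) parts: vB = (v _| B) + (v ^ B).
Vector part <vB>_1:
  e1: -v2*b12 - v3*b13 = -(2)*(-1) - (1)*(-4) = 6
  e2: v1*b12 - v3*b23 = (4)*(-1) - (1)*(1) = -5
  e3: v1*b13 + v2*b23 = (4)*(-4) + (2)*(1) = -14
Trivector part <vB>_3:
  e123: v1*b23 - v2*b13 + v3*b12 = (4)*(1) - (2)*(-4) + (1)*(-1) = 11
vB = 6*e1 - 5*e2 - 14*e3 + 11*e123


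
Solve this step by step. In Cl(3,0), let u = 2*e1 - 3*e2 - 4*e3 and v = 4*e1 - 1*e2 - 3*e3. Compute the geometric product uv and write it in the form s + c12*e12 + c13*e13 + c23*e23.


In Cl(3,0): e_i^2 = 1, e_ie_j = -e_je_i for i != j.
Scalar part = u . v = 2*4 + (-3)*(-1) + (-4)*(-3)
= 8 + 3 + 12 = 23
e12 coeff = 2*(-1) - (-3)*4 = -2 - (-12) = 10
e13 coeff = 2*(-3) - (-4)*4 = -6 - (-16) = 10
e23 coeff = (-3)*(-3) - (-4)*(-1) = 9 - 4 = 5
uv = 23 + 10*e12 + 10*e13 + 5*e23


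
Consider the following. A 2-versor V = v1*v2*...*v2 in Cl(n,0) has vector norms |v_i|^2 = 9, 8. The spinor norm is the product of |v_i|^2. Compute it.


Spinor norm N(V) = |v1|^2 * |v2|^2 * ... * |v2|^2
= 9 * 8
Running product: 9, 72
N(V) = 72


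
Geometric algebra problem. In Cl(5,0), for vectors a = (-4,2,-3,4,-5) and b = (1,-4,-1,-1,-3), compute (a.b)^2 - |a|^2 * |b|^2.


a . b = (-4)*1 + 2*(-4) + (-3)*(-1) + 4*(-1) + (-5)*(-3)
= -4 + (-8) + 3 + (-4) + 15 = 2
|a|^2 = (-4)^2 + 2^2 + (-3)^2 + 4^2 + (-5)^2 = 70
|b|^2 = 1^2 + (-4)^2 + (-1)^2 + (-1)^2 + (-3)^2 = 28
(a.b)^2 = 2^2 = 4
|a|^2 * |b|^2 = 70 * 28 = 1960
Result = 4 - 1960 = -1956


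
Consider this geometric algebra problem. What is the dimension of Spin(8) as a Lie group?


Spin(n) double-covers SO(n); both have Lie algebra so(n) of dimension n(n-1)/2.
n = 8
n(n-1) = 8 * 7 = 56
dim Spin(8) = 56/2 = 28


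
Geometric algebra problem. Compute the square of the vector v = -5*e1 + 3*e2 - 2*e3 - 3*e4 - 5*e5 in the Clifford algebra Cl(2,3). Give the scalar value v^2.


v^2 = sum of c_i^2 * e_i^2
Positive signature terms (e_i^2 = +1): (-5)^2 + 3^2 = 34
Negative signature terms (e_j^2 = -1): (-2)^2 + (-3)^2 + (-5)^2 = 38
v^2 = 34 - 38 = -4


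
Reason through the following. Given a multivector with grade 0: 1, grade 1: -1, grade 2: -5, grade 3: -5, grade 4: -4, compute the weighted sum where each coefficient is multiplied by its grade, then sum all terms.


Grade-weighted sum = sum of grade_k * coefficient_k
0*1 = 0
1*(-1) = -1
2*(-5) = -10
3*(-5) = -15
4*(-4) = -16
Total = 0 + (-1) + (-10) + (-15) + (-16) = -42


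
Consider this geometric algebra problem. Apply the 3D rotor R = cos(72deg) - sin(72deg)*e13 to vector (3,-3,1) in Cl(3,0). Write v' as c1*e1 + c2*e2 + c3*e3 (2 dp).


Rotor R = cos(72deg) - sin(72deg)*e13
Rotation angle theta = 2 * 72 = 144 degrees in the e13 plane (e1 -> e3).
The component perpendicular to the plane (e2) is invariant: v'_2 = v2 = -3.00
cos(144deg) = -0.8090, sin(144deg) = 0.5878
v'_1 = v1*cos(theta) - v3*sin(theta) = 3*(-0.8090) - 1*0.5878 = -3.01
v'_3 = v1*sin(theta) + v3*cos(theta) = 3*0.5878 + 1*(-0.8090) = 0.95
v' = -3.01*e1 - 3.00*e2 + 0.95*e3


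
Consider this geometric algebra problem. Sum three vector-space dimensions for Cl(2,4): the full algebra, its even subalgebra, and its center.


n = 2 + 4 = 6
Total dim = 2^6 = 64
Even subalgebra dim = 2^5 = 32
n is even, so center dim = 1
Sum = 64 + 32 + 1 = 97


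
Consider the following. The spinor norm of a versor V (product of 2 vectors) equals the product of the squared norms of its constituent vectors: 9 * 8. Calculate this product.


Spinor norm N(V) = |v1|^2 * |v2|^2 * ... * |v2|^2
= 9 * 8
Running product: 9, 72
N(V) = 72


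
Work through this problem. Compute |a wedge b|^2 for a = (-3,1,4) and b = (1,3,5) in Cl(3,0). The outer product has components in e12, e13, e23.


a wedge b = (a1*b2 - a2*b1)*e12 + (a1*b3 - a3*b1)*e13 + (a2*b3 - a3*b2)*e23
e12 coeff: (-3)*3 - 1*1 = -9 - 1 = -10
e13 coeff: (-3)*5 - 4*1 = -15 - 4 = -19
e23 coeff: 1*5 - 4*3 = 5 - 12 = -7
|a wedge b|^2 = (-10)^2 + (-19)^2 + (-7)^2
= 100 + 361 + 49
= 510


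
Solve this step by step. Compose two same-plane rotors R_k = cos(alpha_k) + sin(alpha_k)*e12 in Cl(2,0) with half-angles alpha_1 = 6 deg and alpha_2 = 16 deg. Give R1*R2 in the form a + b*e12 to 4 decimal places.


Same-plane rotors commute and their half-angles add:
R1*R2 = cos(a1 + a2) + sin(a1 + a2)*e12.
a1 + a2 = 6 + 16 = 22 deg
cos(22 deg) = 0.9272
sin(22 deg) = 0.3746
R1*R2 = 0.9272 + 0.3746*e12


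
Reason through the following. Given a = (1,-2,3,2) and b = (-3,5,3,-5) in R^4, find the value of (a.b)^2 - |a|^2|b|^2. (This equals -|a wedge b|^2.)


a . b = 1*(-3) + (-2)*5 + 3*3 + 2*(-5)
= -3 + (-10) + 9 + (-10) = -14
|a|^2 = 1^2 + (-2)^2 + 3^2 + 2^2 = 18
|b|^2 = (-3)^2 + 5^2 + 3^2 + (-5)^2 = 68
(a.b)^2 = (-14)^2 = 196
|a|^2 * |b|^2 = 18 * 68 = 1224
Result = 196 - 1224 = -1028


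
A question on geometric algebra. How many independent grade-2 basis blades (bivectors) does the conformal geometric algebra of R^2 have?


The conformal model of R^2 uses Cl(3,1) with m = 2 + 2 = 4 generators.
Number of grade-2 blades = C(m, 2) = C(4, 2)
= 4*3/2 = 6


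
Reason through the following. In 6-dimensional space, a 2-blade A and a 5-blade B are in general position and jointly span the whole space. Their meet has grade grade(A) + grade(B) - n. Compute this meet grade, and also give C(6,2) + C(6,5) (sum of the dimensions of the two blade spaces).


Meet grade = grade(A) + grade(B) - n
= 2 + 5 - 6 = 1
C(6,2) = 15
C(6,5) = 6
dim_A + dim_B = 15 + 6 = 21


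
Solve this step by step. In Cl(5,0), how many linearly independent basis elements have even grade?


Even subalgebra dimension = 2^(n-1)
n = 5 + 0 = 5
2^(5 - 1) = 2^4 = 16
Verification: sum of C(5,k) for even k = 1 + 10 + 5 = 16
Result = 16


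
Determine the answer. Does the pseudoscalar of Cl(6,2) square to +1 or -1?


The pseudoscalar I = e1...e_n (product of all n generators) of Cl(p,q) satisfies I^2 = (-1)^(q + n(n-1)/2).
p = 6, q = 2, n = p + q = 8
n(n-1)/2 = 8 * 7 / 2 = 28
Exponent = q + n(n-1)/2 = 2 + 28 = 30
I^2 = (-1)^30 = +1


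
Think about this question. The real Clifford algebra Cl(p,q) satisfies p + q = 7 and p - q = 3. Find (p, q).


We need p + q = 7 and p - q = 3.
Adding: 2p = 7 + 3 = 10, so p = 5.
Then q = 7 - 5 = 2.
(p, q) = (5, 2)


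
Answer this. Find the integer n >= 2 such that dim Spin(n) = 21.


dim Spin(n) = dim so(n) = n(n-1)/2.
Solve n(n-1)/2 = 21, i.e. n^2 - n - 42 = 0.
Discriminant = 1 + 8*21 = 169
n = (1 + sqrt(169))/2 = (1 + 13)/2 = 7


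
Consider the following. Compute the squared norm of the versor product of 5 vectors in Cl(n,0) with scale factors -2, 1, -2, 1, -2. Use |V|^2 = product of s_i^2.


Each vector v_i has |v_i|^2 = s_i^2
Squared scales: (-2)^2 = 4, 1^2 = 1, (-2)^2 = 4, 1^2 = 1, (-2)^2 = 4
|V|^2 = 4 * 1 * 4 * 1 * 4
= 64


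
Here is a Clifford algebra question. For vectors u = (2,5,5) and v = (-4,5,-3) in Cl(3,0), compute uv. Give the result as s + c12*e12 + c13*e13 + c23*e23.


In Cl(3,0): e_i^2 = 1, e_ie_j = -e_je_i for i != j.
Scalar part = u . v = 2*(-4) + 5*5 + 5*(-3)
= -8 + 25 + (-15) = 2
e12 coeff = 2*5 - 5*(-4) = 10 - (-20) = 30
e13 coeff = 2*(-3) - 5*(-4) = -6 - (-20) = 14
e23 coeff = 5*(-3) - 5*5 = -15 - 25 = -40
uv = 2 + 30*e12 + 14*e13 - 40*e23


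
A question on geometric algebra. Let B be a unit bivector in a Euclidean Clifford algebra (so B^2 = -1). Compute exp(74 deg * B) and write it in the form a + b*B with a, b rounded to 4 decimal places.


For a unit bivector B with B^2 = -1, the exponential series gives
e^(theta*B) = cos(theta) + sin(theta)*B (the GA analogue of Euler's formula).
theta = 74 degrees = 1.291544 rad
cos(74 deg) = 0.2756
sin(74 deg) = 0.9613
exp(theta*B) = 0.2756 + 0.9613*B


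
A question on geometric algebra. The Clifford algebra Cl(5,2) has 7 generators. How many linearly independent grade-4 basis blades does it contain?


Number of grade-k basis blades in Cl(p,q) with n = p + q is C(n, k).
n = 5 + 2 = 7
C(7, 4) = 7! / (4! * 3!)
= 5040 / (24 * 6)
= 35


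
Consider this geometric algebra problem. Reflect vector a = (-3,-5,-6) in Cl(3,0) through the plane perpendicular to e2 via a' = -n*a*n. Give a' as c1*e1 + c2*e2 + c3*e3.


Reflection formula: a' = -n*a*n, with n = e2 (unit vector, n^2 = 1).
For reflection through hyperplane perp to e2:
The component along e2 flips sign, others stay.
a = (-3, -5, -6)
a' = (-3, 5, -6)
a' = -3*e1 + 5*e2 - 6*e3


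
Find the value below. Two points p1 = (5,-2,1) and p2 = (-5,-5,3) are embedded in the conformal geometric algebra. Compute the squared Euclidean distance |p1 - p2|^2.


p1 - p2 = (10, 3, -2)
|p1 - p2|^2 = 10^2 + 3^2 + (-2)^2
= 100 + 9 + 4
= 113


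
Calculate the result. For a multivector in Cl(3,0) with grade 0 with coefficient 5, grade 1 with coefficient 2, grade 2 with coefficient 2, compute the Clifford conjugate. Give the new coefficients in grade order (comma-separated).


Clifford conjugate sign for grade k: (-1)^(k(k+1)/2)
Grade 0: (-1)^(0*1/2) = (-1)^0 = 1, coeff 5 -> 5
Grade 1: (-1)^(1*2/2) = (-1)^1 = -1, coeff 2 -> -2
Grade 2: (-1)^(2*3/2) = (-1)^3 = -1, coeff 2 -> -2
Conjugated coefficients: 5, -2, -2


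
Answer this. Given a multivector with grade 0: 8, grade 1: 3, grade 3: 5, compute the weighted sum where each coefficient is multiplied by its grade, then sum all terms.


Grade-weighted sum = sum of grade_k * coefficient_k
0*8 = 0
1*3 = 3
3*5 = 15
Total = 0 + 3 + 15 = 18


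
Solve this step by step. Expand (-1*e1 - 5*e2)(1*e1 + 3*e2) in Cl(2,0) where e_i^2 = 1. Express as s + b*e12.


Expand: (-1*e1 - 5*e2)(1*e1 + 3*e2)
= (-1)*1*e1e1 + (-1)*3*e1e2 + (-5)*1*e2e1 + (-5)*3*e2e2
Using e1^2 = e2^2 = 1, e2e1 = -e1e2:
Scalar part s = (-1)*1 + (-5)*3 = -1 + (-15) = -16
Bivector part b = (-1)*3 - (-5)*1 = -3 - (-5) = 2
uv = -16 + 2*e12


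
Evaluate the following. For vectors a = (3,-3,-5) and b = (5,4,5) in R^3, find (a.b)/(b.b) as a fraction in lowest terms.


Projection coefficient = (a . b) / (b . b)
a . b = 3*5 + (-3)*4 + (-5)*5
= 15 + (-12) + (-25) = -22
b . b = 5^2 + 4^2 + 5^2
= 25 + 16 + 25 = 66
Coefficient = -22/66
In lowest terms: -1/3


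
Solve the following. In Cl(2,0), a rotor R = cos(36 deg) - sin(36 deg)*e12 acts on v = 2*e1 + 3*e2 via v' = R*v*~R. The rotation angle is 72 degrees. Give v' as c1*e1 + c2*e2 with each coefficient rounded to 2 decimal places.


Rotor R = cos(36deg) - sin(36deg)*e12
Rotation angle theta = 2 * 36 = 72 degrees
v' = R*v*~R rotates v by theta.
cos(72deg) = 0.3090, sin(72deg) = 0.9511
v'_1 = 2*cos(72deg) - 3*sin(72deg)
= 2*0.3090 - 3*0.9511
= -2.24
v'_2 = 2*sin(72deg) + 3*cos(72deg)
= 2*0.9511 + 3*0.3090
= 2.83
v' = -2.24*e1 + 2.83*e2


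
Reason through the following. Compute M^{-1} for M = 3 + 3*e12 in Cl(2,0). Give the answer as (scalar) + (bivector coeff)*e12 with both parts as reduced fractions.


M = 3 + 3*e12, where e12^2 = -1.
Since M commutes with its reverse ~M = a - b*e12, M * ~M = a^2 - b^2*e12^2 = a^2 + b^2.
So M^{-1} = ~M / (a^2 + b^2) = (a - b*e12)/(a^2 + b^2).
a^2 + b^2 = 9 + 9 = 18
Scalar part = 3/18 = 1/6
Bivector coeff = -3/18 = -1/6
M^{-1} = 1/6 - 1/6*e12


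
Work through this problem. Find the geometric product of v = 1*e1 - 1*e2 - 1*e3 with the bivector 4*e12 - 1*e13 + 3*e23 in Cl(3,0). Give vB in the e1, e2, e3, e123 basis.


vB has grade-1 (vector) and grade-3 (trivector) parts: vB = (v _| B) + (v ^ B).
Vector part <vB>_1:
  e1: -v2*b12 - v3*b13 = -(-1)*(4) - (-1)*(-1) = 3
  e2: v1*b12 - v3*b23 = (1)*(4) - (-1)*(3) = 7
  e3: v1*b13 + v2*b23 = (1)*(-1) + (-1)*(3) = -4
Trivector part <vB>_3:
  e123: v1*b23 - v2*b13 + v3*b12 = (1)*(3) - (-1)*(-1) + (-1)*(4) = -2
vB = 3*e1 + 7*e2 - 4*e3 - 2*e123


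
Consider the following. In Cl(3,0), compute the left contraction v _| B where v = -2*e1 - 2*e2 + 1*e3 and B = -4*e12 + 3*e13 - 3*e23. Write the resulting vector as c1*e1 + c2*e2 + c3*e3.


Left contraction v _| B = <vB>_1 (grade-1 part of the geometric product vB).
Using e1_|e12 = e2, e2_|e12 = -e1, e1_|e13 = e3, e3_|e13 = -e1, e2_|e23 = e3, e3_|e23 = -e2:
e1 coeff: -v2*b12 - v3*b13 = -(-2)*(-4) - (1)*(3) = -11
e2 coeff: v1*b12 - v3*b23 = (-2)*(-4) - (1)*(-3) = 11
e3 coeff: v1*b13 + v2*b23 = (-2)*(3) + (-2)*(-3) = 0
v _| B = -11*e1 + 11*e2 + 0*e3


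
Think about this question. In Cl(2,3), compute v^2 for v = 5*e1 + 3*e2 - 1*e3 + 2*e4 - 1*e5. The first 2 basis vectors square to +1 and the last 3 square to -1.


v^2 = sum of c_i^2 * e_i^2
Positive signature terms (e_i^2 = +1): 5^2 + 3^2 = 34
Negative signature terms (e_j^2 = -1): (-1)^2 + 2^2 + (-1)^2 = 6
v^2 = 34 - 6 = 28


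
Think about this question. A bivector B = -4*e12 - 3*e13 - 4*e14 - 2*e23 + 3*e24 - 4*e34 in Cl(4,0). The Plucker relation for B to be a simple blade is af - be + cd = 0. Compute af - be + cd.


Plucker relation: af - be + cd
a*f = (-4)*(-4) = 16
b*e = (-3)*3 = -9
c*d = (-4)*(-2) = 8
af - be + cd = 16 - (-9) + 8
= 33


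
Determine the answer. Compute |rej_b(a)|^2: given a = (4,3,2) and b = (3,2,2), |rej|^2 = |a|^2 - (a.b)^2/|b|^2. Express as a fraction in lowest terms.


|a|^2 = 4^2 + 3^2 + 2^2 = 29
|b|^2 = 3^2 + 2^2 + 2^2 = 17
a . b = 4*3 + 3*2 + 2*2 = 22
(a.b)^2 = 22^2 = 484
|rej|^2 = 29 - 484/17
= (493 - 484)/17
= 9/17
In lowest terms: 9/17


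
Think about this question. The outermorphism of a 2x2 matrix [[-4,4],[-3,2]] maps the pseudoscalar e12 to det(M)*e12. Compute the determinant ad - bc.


The outermorphism of a linear map f sends e1^e2 to f(e1)^f(e2).
f(e1) = -4*e1 - 3*e2
f(e2) = 4*e1 + 2*e2
f(e1) ^ f(e2) = (-4*e1 - 3*e2) ^ (4*e1 + 2*e2)
= (-4)*2*e12 + (-3)*4*e21
= (-8 - (-12))*e12
= 4*e12
Coefficient = 4


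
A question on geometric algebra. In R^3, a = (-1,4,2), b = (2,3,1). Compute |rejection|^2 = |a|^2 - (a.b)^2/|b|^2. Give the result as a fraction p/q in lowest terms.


|a|^2 = (-1)^2 + 4^2 + 2^2 = 21
|b|^2 = 2^2 + 3^2 + 1^2 = 14
a . b = (-1)*2 + 4*3 + 2*1 = 12
(a.b)^2 = 12^2 = 144
|rej|^2 = 21 - 144/14
= (294 - 144)/14
= 150/14
In lowest terms: 75/7


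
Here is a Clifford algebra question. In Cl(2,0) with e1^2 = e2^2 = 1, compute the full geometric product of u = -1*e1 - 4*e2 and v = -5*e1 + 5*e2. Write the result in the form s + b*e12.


Expand: (-1*e1 - 4*e2)(-5*e1 + 5*e2)
= (-1)*(-5)*e1e1 + (-1)*5*e1e2 + (-4)*(-5)*e2e1 + (-4)*5*e2e2
Using e1^2 = e2^2 = 1, e2e1 = -e1e2:
Scalar part s = (-1)*(-5) + (-4)*5 = 5 + (-20) = -15
Bivector part b = (-1)*5 - (-4)*(-5) = -5 - 20 = -25
uv = -15 - 25*e12


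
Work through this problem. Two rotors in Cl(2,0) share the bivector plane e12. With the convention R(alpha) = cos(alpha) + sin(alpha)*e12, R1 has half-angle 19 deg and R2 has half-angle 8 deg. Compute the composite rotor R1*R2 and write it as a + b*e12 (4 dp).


Same-plane rotors commute and their half-angles add:
R1*R2 = cos(a1 + a2) + sin(a1 + a2)*e12.
a1 + a2 = 19 + 8 = 27 deg
cos(27 deg) = 0.8910
sin(27 deg) = 0.4540
R1*R2 = 0.8910 + 0.4540*e12


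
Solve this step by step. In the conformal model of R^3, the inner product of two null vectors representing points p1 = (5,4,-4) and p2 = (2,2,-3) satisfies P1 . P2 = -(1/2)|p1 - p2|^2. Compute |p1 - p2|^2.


p1 - p2 = (3, 2, -1)
|p1 - p2|^2 = 3^2 + 2^2 + (-1)^2
= 9 + 4 + 1
= 14


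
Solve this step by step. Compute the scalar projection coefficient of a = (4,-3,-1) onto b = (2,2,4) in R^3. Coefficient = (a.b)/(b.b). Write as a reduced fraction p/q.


Projection coefficient = (a . b) / (b . b)
a . b = 4*2 + (-3)*2 + (-1)*4
= 8 + (-6) + (-4) = -2
b . b = 2^2 + 2^2 + 4^2
= 4 + 4 + 16 = 24
Coefficient = -2/24
In lowest terms: -1/12


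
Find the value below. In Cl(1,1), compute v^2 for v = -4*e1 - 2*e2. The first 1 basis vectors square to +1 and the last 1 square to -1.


v^2 = sum of c_i^2 * e_i^2
Positive signature terms (e_i^2 = +1): (-4)^2 = 16
Negative signature terms (e_j^2 = -1): (-2)^2 = 4
v^2 = 16 - 4 = 12


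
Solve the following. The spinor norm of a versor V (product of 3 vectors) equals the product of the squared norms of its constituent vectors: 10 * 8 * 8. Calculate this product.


Spinor norm N(V) = |v1|^2 * |v2|^2 * ... * |v3|^2
= 10 * 8 * 8
Running product: 10, 80, 640
N(V) = 640


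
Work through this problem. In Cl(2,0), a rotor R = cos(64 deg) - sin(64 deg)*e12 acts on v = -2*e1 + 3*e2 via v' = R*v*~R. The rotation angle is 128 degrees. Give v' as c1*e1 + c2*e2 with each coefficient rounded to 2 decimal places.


Rotor R = cos(64deg) - sin(64deg)*e12
Rotation angle theta = 2 * 64 = 128 degrees
v' = R*v*~R rotates v by theta.
cos(128deg) = -0.6157, sin(128deg) = 0.7880
v'_1 = -2*cos(128deg) - 3*sin(128deg)
= -2*(-0.6157) - 3*0.7880
= -1.13
v'_2 = -2*sin(128deg) + 3*cos(128deg)
= -2*0.7880 + 3*(-0.6157)
= -3.42
v' = -1.13*e1 - 3.42*e2


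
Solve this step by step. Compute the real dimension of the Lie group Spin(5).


Spin(n) double-covers SO(n); both have Lie algebra so(n) of dimension n(n-1)/2.
n = 5
n(n-1) = 5 * 4 = 20
dim Spin(5) = 20/2 = 10


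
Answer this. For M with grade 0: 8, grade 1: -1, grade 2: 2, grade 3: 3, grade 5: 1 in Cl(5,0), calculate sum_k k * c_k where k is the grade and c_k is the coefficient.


Grade-weighted sum = sum of grade_k * coefficient_k
0*8 = 0
1*(-1) = -1
2*2 = 4
3*3 = 9
5*1 = 5
Total = 0 + (-1) + 4 + 9 + 5 = 17


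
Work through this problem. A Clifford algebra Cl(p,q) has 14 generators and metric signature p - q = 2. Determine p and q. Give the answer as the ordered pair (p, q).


We need p + q = 14 and p - q = 2.
Adding: 2p = 14 + 2 = 16, so p = 8.
Then q = 14 - 8 = 6.
(p, q) = (8, 6)


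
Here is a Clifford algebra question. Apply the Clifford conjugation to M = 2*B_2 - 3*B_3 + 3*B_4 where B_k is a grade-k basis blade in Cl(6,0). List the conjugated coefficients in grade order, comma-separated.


Clifford conjugate sign for grade k: (-1)^(k(k+1)/2)
Grade 2: (-1)^(2*3/2) = (-1)^3 = -1, coeff 2 -> -2
Grade 3: (-1)^(3*4/2) = (-1)^6 = 1, coeff -3 -> -3
Grade 4: (-1)^(4*5/2) = (-1)^10 = 1, coeff 3 -> 3
Conjugated coefficients: -2, -3, 3


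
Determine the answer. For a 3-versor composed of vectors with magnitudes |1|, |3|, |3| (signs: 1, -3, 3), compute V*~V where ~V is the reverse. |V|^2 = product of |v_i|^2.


Each vector v_i has |v_i|^2 = s_i^2
Squared scales: 1^2 = 1, (-3)^2 = 9, 3^2 = 9
|V|^2 = 1 * 9 * 9
= 81


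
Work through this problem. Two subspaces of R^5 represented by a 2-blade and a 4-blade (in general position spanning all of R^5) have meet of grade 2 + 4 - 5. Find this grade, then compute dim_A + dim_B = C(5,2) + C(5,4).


Meet grade = grade(A) + grade(B) - n
= 2 + 4 - 5 = 1
C(5,2) = 10
C(5,4) = 5
dim_A + dim_B = 10 + 5 = 15


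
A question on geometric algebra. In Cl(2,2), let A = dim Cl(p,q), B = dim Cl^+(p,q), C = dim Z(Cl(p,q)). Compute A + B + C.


n = 2 + 2 = 4
Total dim = 2^4 = 16
Even subalgebra dim = 2^3 = 8
n is even, so center dim = 1
Sum = 16 + 8 + 1 = 25


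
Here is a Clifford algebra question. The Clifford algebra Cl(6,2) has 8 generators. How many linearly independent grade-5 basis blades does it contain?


Number of grade-k basis blades in Cl(p,q) with n = p + q is C(n, k).
n = 6 + 2 = 8
C(8, 5) = 8! / (5! * 3!)
= 40320 / (120 * 6)
= 56


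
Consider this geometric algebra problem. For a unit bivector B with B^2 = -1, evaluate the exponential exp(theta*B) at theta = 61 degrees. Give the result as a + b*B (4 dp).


For a unit bivector B with B^2 = -1, the exponential series gives
e^(theta*B) = cos(theta) + sin(theta)*B (the GA analogue of Euler's formula).
theta = 61 degrees = 1.064651 rad
cos(61 deg) = 0.4848
sin(61 deg) = 0.8746
exp(theta*B) = 0.4848 + 0.8746*B


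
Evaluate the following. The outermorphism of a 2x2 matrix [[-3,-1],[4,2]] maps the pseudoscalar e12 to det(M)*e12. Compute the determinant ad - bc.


The outermorphism of a linear map f sends e1^e2 to f(e1)^f(e2).
f(e1) = -3*e1 + 4*e2
f(e2) = -1*e1 + 2*e2
f(e1) ^ f(e2) = (-3*e1 + 4*e2) ^ (-1*e1 + 2*e2)
= (-3)*2*e12 + 4*(-1)*e21
= (-6 - (-4))*e12
= -2*e12
Coefficient = -2


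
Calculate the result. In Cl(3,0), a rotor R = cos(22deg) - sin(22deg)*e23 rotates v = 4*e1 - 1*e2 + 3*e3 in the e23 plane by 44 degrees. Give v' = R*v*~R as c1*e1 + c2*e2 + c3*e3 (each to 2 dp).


Rotor R = cos(22deg) - sin(22deg)*e23
Rotation angle theta = 2 * 22 = 44 degrees in the e23 plane (e2 -> e3).
The component perpendicular to the plane (e1) is invariant: v'_1 = v1 = 4.00
cos(44deg) = 0.7193, sin(44deg) = 0.6947
v'_2 = v2*cos(theta) - v3*sin(theta) = -1*0.7193 - 3*0.6947 = -2.80
v'_3 = v2*sin(theta) + v3*cos(theta) = -1*0.6947 + 3*0.7193 = 1.46
v' = 4.00*e1 - 2.80*e2 + 1.46*e3


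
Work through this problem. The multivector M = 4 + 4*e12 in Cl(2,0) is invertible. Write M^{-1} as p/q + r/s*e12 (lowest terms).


M = 4 + 4*e12, where e12^2 = -1.
Since M commutes with its reverse ~M = a - b*e12, M * ~M = a^2 - b^2*e12^2 = a^2 + b^2.
So M^{-1} = ~M / (a^2 + b^2) = (a - b*e12)/(a^2 + b^2).
a^2 + b^2 = 16 + 16 = 32
Scalar part = 4/32 = 1/8
Bivector coeff = -4/32 = -1/8
M^{-1} = 1/8 - 1/8*e12
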